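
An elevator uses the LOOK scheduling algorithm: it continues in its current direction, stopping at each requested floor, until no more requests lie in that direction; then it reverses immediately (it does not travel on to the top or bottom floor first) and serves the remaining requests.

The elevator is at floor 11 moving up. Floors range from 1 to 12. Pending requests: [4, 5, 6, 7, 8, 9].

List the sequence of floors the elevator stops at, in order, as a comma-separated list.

Answer: 9, 8, 7, 6, 5, 4

Derivation:
Current: 11, moving UP
Serve above first (ascending): []
Then reverse, serve below (descending): [9, 8, 7, 6, 5, 4]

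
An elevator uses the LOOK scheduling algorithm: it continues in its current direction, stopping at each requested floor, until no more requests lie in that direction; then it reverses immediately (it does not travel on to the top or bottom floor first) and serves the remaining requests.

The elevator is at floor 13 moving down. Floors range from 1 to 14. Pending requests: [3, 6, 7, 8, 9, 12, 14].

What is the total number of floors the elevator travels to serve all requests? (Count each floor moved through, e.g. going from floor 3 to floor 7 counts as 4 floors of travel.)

Start at floor 13 moving down, LOOK stop order: [12, 9, 8, 7, 6, 3, 14]
  13 → 12: |12-13| = 1, total = 1
  12 → 9: |9-12| = 3, total = 4
  9 → 8: |8-9| = 1, total = 5
  8 → 7: |7-8| = 1, total = 6
  7 → 6: |6-7| = 1, total = 7
  6 → 3: |3-6| = 3, total = 10
  3 → 14: |14-3| = 11, total = 21

Answer: 21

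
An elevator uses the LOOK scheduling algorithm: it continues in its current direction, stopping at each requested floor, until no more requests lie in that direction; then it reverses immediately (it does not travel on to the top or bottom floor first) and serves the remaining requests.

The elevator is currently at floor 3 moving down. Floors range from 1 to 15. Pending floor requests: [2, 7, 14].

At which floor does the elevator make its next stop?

Answer: 2

Derivation:
Current floor: 3, direction: down
Requests above: [7, 14]
Requests below: [2]
Moving down and requests lie below → nearest below is max([2]) = 2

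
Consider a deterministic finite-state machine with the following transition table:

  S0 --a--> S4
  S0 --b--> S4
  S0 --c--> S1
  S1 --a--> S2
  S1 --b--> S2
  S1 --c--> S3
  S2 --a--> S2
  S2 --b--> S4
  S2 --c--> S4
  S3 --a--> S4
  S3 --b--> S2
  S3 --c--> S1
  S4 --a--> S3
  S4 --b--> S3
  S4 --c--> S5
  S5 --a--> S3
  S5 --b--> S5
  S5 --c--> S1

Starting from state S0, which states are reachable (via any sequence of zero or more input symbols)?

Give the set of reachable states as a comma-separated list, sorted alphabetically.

Answer: S0, S1, S2, S3, S4, S5

Derivation:
BFS from S0:
  visit S0: S0--a-->S4 (new), S0--b-->S4 (seen), S0--c-->S1 (new)
  visit S4: S4--a-->S3 (new), S4--b-->S3 (seen), S4--c-->S5 (new)
  visit S1: S1--a-->S2 (new), S1--b-->S2 (seen), S1--c-->S3 (seen)
  visit S3: S3--a-->S4 (seen), S3--b-->S2 (seen), S3--c-->S1 (seen)
  visit S5: S5--a-->S3 (seen), S5--b-->S5 (seen), S5--c-->S1 (seen)
  visit S2: S2--a-->S2 (seen), S2--b-->S4 (seen), S2--c-->S4 (seen)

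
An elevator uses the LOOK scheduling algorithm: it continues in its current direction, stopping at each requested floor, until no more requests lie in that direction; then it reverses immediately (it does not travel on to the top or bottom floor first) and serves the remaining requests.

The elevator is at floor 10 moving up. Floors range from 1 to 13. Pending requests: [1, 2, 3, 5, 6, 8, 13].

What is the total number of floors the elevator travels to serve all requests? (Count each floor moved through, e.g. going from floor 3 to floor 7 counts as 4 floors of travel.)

Answer: 15

Derivation:
Start at floor 10 moving up, LOOK stop order: [13, 8, 6, 5, 3, 2, 1]
  10 → 13: |13-10| = 3, total = 3
  13 → 8: |8-13| = 5, total = 8
  8 → 6: |6-8| = 2, total = 10
  6 → 5: |5-6| = 1, total = 11
  5 → 3: |3-5| = 2, total = 13
  3 → 2: |2-3| = 1, total = 14
  2 → 1: |1-2| = 1, total = 15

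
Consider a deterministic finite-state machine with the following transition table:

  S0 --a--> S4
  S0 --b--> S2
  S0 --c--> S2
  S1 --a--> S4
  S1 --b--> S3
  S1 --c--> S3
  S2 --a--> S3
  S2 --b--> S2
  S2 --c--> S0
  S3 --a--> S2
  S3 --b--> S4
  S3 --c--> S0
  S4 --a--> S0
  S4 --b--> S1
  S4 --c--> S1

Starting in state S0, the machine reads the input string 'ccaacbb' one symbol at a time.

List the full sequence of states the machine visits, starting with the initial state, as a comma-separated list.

Start: S0
  read 'c': S0 --c--> S2
  read 'c': S2 --c--> S0
  read 'a': S0 --a--> S4
  read 'a': S4 --a--> S0
  read 'c': S0 --c--> S2
  read 'b': S2 --b--> S2
  read 'b': S2 --b--> S2

Answer: S0, S2, S0, S4, S0, S2, S2, S2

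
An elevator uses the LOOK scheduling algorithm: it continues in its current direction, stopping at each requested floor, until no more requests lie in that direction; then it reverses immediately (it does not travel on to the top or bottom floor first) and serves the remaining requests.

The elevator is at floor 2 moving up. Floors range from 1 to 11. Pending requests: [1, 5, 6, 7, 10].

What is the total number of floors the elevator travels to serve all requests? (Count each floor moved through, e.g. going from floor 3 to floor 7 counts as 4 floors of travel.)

Start at floor 2 moving up, LOOK stop order: [5, 6, 7, 10, 1]
  2 → 5: |5-2| = 3, total = 3
  5 → 6: |6-5| = 1, total = 4
  6 → 7: |7-6| = 1, total = 5
  7 → 10: |10-7| = 3, total = 8
  10 → 1: |1-10| = 9, total = 17

Answer: 17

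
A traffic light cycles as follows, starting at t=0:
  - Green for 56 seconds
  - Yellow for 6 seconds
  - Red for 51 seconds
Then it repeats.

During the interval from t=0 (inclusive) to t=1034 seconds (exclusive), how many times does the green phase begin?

Cycle = 56+6+51 = 113s
green phase starts at t = k*113 + 0 for k=0,1,2,...
Need k*113+0 < 1034 → k < 9.150
k ∈ {0, ..., 9} → 10 starts

Answer: 10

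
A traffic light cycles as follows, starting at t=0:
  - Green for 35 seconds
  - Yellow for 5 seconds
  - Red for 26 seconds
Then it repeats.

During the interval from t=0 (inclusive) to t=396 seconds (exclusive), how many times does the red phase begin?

Cycle = 35+5+26 = 66s
red phase starts at t = k*66 + 40 for k=0,1,2,...
Need k*66+40 < 396 → k < 5.394
k ∈ {0, ..., 5} → 6 starts

Answer: 6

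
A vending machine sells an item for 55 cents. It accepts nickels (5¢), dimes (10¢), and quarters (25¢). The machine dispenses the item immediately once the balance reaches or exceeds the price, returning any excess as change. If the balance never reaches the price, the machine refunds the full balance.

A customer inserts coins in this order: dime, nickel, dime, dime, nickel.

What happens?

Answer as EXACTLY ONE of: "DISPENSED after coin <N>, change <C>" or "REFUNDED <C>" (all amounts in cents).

Price: 55¢
Coin 1 (dime, 10¢): balance = 10¢
Coin 2 (nickel, 5¢): balance = 15¢
Coin 3 (dime, 10¢): balance = 25¢
Coin 4 (dime, 10¢): balance = 35¢
Coin 5 (nickel, 5¢): balance = 40¢
All coins inserted, balance 40¢ < price 55¢ → REFUND 40¢

Answer: REFUNDED 40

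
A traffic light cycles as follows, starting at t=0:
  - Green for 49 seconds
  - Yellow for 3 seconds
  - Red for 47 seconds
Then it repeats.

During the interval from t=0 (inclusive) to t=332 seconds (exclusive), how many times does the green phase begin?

Cycle = 49+3+47 = 99s
green phase starts at t = k*99 + 0 for k=0,1,2,...
Need k*99+0 < 332 → k < 3.354
k ∈ {0, ..., 3} → 4 starts

Answer: 4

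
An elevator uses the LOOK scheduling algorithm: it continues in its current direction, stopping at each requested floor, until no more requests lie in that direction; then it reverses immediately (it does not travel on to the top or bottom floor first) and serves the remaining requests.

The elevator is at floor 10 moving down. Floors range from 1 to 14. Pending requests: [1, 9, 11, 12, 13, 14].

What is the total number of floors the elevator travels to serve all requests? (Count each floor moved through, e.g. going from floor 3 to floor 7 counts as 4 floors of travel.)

Start at floor 10 moving down, LOOK stop order: [9, 1, 11, 12, 13, 14]
  10 → 9: |9-10| = 1, total = 1
  9 → 1: |1-9| = 8, total = 9
  1 → 11: |11-1| = 10, total = 19
  11 → 12: |12-11| = 1, total = 20
  12 → 13: |13-12| = 1, total = 21
  13 → 14: |14-13| = 1, total = 22

Answer: 22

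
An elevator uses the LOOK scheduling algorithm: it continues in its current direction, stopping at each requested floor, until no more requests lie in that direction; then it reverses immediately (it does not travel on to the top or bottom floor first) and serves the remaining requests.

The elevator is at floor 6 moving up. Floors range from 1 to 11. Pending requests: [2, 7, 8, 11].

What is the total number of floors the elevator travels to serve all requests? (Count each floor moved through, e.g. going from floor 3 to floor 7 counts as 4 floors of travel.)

Answer: 14

Derivation:
Start at floor 6 moving up, LOOK stop order: [7, 8, 11, 2]
  6 → 7: |7-6| = 1, total = 1
  7 → 8: |8-7| = 1, total = 2
  8 → 11: |11-8| = 3, total = 5
  11 → 2: |2-11| = 9, total = 14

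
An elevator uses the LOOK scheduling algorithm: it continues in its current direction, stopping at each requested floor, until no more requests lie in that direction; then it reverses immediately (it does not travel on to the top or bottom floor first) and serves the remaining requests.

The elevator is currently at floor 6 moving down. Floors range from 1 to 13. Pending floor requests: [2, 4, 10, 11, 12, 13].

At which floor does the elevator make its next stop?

Current floor: 6, direction: down
Requests above: [10, 11, 12, 13]
Requests below: [2, 4]
Moving down and requests lie below → nearest below is max([2, 4]) = 4

Answer: 4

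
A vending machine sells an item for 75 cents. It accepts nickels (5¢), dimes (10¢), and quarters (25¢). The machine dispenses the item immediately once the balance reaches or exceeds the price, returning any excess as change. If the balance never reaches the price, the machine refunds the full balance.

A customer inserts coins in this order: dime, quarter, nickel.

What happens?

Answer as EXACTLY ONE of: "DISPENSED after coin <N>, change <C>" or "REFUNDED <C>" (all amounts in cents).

Price: 75¢
Coin 1 (dime, 10¢): balance = 10¢
Coin 2 (quarter, 25¢): balance = 35¢
Coin 3 (nickel, 5¢): balance = 40¢
All coins inserted, balance 40¢ < price 75¢ → REFUND 40¢

Answer: REFUNDED 40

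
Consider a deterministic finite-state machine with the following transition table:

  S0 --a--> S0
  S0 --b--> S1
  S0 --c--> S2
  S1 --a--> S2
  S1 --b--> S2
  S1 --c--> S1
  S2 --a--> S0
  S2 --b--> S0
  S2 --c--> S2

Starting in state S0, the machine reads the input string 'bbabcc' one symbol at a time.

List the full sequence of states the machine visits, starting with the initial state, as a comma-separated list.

Start: S0
  read 'b': S0 --b--> S1
  read 'b': S1 --b--> S2
  read 'a': S2 --a--> S0
  read 'b': S0 --b--> S1
  read 'c': S1 --c--> S1
  read 'c': S1 --c--> S1

Answer: S0, S1, S2, S0, S1, S1, S1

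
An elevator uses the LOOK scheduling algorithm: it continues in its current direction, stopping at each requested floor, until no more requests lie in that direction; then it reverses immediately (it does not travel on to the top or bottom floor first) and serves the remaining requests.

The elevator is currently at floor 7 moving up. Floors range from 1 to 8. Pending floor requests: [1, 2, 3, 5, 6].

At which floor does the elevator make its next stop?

Current floor: 7, direction: up
Requests above: []
Requests below: [1, 2, 3, 5, 6]
Moving up but no requests above → reverse; nearest below is max([1, 2, 3, 5, 6]) = 6

Answer: 6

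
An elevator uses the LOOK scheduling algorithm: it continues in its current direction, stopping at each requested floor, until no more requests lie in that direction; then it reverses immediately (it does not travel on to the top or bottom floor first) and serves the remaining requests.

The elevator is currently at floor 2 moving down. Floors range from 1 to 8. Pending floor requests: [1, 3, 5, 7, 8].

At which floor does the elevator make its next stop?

Answer: 1

Derivation:
Current floor: 2, direction: down
Requests above: [3, 5, 7, 8]
Requests below: [1]
Moving down and requests lie below → nearest below is max([1]) = 1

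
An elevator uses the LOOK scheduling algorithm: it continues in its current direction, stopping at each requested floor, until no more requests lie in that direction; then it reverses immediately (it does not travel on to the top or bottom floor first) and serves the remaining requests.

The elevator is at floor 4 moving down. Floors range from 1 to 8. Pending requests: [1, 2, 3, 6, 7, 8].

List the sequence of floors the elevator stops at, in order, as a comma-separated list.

Current: 4, moving DOWN
Serve below first (descending): [3, 2, 1]
Then reverse, serve above (ascending): [6, 7, 8]

Answer: 3, 2, 1, 6, 7, 8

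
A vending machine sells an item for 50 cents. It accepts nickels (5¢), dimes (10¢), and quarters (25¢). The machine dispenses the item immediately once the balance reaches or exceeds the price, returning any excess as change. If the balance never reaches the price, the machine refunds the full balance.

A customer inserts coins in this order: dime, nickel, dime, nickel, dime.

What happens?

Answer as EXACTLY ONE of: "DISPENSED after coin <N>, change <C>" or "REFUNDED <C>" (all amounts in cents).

Answer: REFUNDED 40

Derivation:
Price: 50¢
Coin 1 (dime, 10¢): balance = 10¢
Coin 2 (nickel, 5¢): balance = 15¢
Coin 3 (dime, 10¢): balance = 25¢
Coin 4 (nickel, 5¢): balance = 30¢
Coin 5 (dime, 10¢): balance = 40¢
All coins inserted, balance 40¢ < price 50¢ → REFUND 40¢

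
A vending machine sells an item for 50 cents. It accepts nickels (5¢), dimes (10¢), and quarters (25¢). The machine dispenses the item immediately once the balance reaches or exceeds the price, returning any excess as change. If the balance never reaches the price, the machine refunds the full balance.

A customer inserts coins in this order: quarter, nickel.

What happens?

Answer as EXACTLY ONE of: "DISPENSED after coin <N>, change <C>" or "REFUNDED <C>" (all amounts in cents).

Answer: REFUNDED 30

Derivation:
Price: 50¢
Coin 1 (quarter, 25¢): balance = 25¢
Coin 2 (nickel, 5¢): balance = 30¢
All coins inserted, balance 30¢ < price 50¢ → REFUND 30¢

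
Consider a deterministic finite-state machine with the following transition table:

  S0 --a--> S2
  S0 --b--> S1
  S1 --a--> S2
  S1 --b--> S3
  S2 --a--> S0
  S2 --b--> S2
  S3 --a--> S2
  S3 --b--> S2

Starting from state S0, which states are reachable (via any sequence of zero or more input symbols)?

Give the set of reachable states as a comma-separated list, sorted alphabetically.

BFS from S0:
  visit S0: S0--a-->S2 (new), S0--b-->S1 (new)
  visit S2: S2--a-->S0 (seen), S2--b-->S2 (seen)
  visit S1: S1--a-->S2 (seen), S1--b-->S3 (new)
  visit S3: S3--a-->S2 (seen), S3--b-->S2 (seen)

Answer: S0, S1, S2, S3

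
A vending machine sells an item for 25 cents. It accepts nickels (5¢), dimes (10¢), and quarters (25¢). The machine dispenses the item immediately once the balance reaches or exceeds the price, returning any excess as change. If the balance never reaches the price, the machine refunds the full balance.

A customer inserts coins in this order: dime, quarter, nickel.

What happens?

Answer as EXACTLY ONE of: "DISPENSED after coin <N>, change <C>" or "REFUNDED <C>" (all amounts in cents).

Price: 25¢
Coin 1 (dime, 10¢): balance = 10¢
Coin 2 (quarter, 25¢): balance = 35¢
  → balance >= price → DISPENSE, change = 35 - 25 = 10¢

Answer: DISPENSED after coin 2, change 10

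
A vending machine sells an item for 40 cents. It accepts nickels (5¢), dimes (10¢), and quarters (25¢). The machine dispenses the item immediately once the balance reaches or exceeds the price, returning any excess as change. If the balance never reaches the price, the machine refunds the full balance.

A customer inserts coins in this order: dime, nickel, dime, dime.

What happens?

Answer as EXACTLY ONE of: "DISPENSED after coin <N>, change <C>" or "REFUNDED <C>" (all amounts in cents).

Answer: REFUNDED 35

Derivation:
Price: 40¢
Coin 1 (dime, 10¢): balance = 10¢
Coin 2 (nickel, 5¢): balance = 15¢
Coin 3 (dime, 10¢): balance = 25¢
Coin 4 (dime, 10¢): balance = 35¢
All coins inserted, balance 35¢ < price 40¢ → REFUND 35¢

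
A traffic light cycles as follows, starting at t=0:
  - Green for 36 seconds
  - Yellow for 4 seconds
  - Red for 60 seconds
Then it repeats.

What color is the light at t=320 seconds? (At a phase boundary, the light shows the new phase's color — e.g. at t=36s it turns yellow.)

Cycle length = 36 + 4 + 60 = 100s
t = 320, phase_t = 320 mod 100 = 20
20 < 36 (green end) → GREEN

Answer: green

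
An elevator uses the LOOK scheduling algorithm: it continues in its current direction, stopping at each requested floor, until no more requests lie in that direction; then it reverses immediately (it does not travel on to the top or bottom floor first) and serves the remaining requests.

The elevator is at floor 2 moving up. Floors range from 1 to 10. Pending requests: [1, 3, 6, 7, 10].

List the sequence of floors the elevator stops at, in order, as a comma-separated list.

Current: 2, moving UP
Serve above first (ascending): [3, 6, 7, 10]
Then reverse, serve below (descending): [1]

Answer: 3, 6, 7, 10, 1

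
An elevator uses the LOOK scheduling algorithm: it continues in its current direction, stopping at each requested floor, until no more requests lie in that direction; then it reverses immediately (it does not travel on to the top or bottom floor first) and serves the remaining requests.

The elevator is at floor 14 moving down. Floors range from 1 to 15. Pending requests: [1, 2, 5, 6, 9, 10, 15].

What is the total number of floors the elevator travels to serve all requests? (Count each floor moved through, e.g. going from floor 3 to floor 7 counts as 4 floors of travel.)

Start at floor 14 moving down, LOOK stop order: [10, 9, 6, 5, 2, 1, 15]
  14 → 10: |10-14| = 4, total = 4
  10 → 9: |9-10| = 1, total = 5
  9 → 6: |6-9| = 3, total = 8
  6 → 5: |5-6| = 1, total = 9
  5 → 2: |2-5| = 3, total = 12
  2 → 1: |1-2| = 1, total = 13
  1 → 15: |15-1| = 14, total = 27

Answer: 27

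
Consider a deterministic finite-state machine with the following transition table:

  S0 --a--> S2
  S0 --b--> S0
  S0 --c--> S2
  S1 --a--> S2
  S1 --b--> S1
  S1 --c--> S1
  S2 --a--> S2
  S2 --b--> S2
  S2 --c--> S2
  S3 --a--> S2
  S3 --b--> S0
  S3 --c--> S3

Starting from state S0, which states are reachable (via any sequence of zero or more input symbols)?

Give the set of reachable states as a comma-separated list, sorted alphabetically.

BFS from S0:
  visit S0: S0--a-->S2 (new), S0--b-->S0 (seen), S0--c-->S2 (seen)
  visit S2: S2--a-->S2 (seen), S2--b-->S2 (seen), S2--c-->S2 (seen)

Answer: S0, S2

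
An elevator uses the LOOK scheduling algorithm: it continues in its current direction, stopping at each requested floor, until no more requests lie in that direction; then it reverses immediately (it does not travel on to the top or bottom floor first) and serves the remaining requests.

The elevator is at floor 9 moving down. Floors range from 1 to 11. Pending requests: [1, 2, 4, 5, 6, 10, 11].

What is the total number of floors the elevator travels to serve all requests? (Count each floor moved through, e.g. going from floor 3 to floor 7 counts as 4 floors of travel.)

Answer: 18

Derivation:
Start at floor 9 moving down, LOOK stop order: [6, 5, 4, 2, 1, 10, 11]
  9 → 6: |6-9| = 3, total = 3
  6 → 5: |5-6| = 1, total = 4
  5 → 4: |4-5| = 1, total = 5
  4 → 2: |2-4| = 2, total = 7
  2 → 1: |1-2| = 1, total = 8
  1 → 10: |10-1| = 9, total = 17
  10 → 11: |11-10| = 1, total = 18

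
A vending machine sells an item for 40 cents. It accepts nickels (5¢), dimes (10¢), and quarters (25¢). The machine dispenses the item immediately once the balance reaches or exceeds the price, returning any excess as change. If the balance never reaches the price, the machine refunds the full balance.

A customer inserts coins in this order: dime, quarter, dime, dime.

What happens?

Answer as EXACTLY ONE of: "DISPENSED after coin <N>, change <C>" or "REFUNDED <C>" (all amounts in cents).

Answer: DISPENSED after coin 3, change 5

Derivation:
Price: 40¢
Coin 1 (dime, 10¢): balance = 10¢
Coin 2 (quarter, 25¢): balance = 35¢
Coin 3 (dime, 10¢): balance = 45¢
  → balance >= price → DISPENSE, change = 45 - 40 = 5¢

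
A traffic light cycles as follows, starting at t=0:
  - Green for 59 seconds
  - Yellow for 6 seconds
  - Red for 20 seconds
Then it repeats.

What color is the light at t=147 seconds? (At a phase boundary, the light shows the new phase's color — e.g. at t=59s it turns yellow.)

Answer: yellow

Derivation:
Cycle length = 59 + 6 + 20 = 85s
t = 147, phase_t = 147 mod 85 = 62
59 <= 62 < 65 (yellow end) → YELLOW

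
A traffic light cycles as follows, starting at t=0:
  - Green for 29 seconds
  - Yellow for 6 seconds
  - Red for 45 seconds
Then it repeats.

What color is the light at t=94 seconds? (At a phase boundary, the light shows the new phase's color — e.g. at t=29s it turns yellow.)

Cycle length = 29 + 6 + 45 = 80s
t = 94, phase_t = 94 mod 80 = 14
14 < 29 (green end) → GREEN

Answer: green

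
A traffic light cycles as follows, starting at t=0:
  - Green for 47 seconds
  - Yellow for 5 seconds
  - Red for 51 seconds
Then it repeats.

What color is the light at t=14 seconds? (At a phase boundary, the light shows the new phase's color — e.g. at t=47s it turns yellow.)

Answer: green

Derivation:
Cycle length = 47 + 5 + 51 = 103s
t = 14, phase_t = 14 mod 103 = 14
14 < 47 (green end) → GREEN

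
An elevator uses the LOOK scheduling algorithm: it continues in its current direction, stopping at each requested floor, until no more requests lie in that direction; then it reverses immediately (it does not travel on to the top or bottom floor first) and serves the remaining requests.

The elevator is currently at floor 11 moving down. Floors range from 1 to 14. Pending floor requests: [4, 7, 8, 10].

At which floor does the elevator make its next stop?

Answer: 10

Derivation:
Current floor: 11, direction: down
Requests above: []
Requests below: [4, 7, 8, 10]
Moving down and requests lie below → nearest below is max([4, 7, 8, 10]) = 10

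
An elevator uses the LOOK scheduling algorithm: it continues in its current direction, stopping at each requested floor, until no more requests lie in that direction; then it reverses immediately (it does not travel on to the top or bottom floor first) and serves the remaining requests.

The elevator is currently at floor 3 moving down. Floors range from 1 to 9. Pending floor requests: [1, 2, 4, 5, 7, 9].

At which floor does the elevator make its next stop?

Answer: 2

Derivation:
Current floor: 3, direction: down
Requests above: [4, 5, 7, 9]
Requests below: [1, 2]
Moving down and requests lie below → nearest below is max([1, 2]) = 2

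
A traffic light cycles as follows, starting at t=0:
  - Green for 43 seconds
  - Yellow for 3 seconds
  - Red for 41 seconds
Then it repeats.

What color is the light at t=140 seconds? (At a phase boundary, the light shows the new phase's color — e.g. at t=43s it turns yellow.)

Answer: red

Derivation:
Cycle length = 43 + 3 + 41 = 87s
t = 140, phase_t = 140 mod 87 = 53
53 >= 46 → RED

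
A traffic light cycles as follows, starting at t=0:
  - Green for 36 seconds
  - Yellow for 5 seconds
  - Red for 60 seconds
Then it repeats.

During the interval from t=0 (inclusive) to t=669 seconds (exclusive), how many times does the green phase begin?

Cycle = 36+5+60 = 101s
green phase starts at t = k*101 + 0 for k=0,1,2,...
Need k*101+0 < 669 → k < 6.624
k ∈ {0, ..., 6} → 7 starts

Answer: 7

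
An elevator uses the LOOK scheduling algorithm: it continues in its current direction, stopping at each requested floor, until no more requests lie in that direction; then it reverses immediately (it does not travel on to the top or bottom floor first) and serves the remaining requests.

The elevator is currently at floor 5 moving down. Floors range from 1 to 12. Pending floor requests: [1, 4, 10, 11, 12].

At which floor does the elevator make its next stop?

Current floor: 5, direction: down
Requests above: [10, 11, 12]
Requests below: [1, 4]
Moving down and requests lie below → nearest below is max([1, 4]) = 4

Answer: 4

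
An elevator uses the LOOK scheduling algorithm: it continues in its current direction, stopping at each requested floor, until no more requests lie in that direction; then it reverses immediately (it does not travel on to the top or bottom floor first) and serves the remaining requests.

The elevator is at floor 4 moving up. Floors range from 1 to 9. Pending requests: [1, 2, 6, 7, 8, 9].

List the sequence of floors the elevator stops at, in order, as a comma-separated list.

Answer: 6, 7, 8, 9, 2, 1

Derivation:
Current: 4, moving UP
Serve above first (ascending): [6, 7, 8, 9]
Then reverse, serve below (descending): [2, 1]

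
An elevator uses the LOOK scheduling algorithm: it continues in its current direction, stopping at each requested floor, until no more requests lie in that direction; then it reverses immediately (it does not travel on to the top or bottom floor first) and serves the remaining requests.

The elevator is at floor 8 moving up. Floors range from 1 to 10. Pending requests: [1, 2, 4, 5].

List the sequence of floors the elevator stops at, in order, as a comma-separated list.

Answer: 5, 4, 2, 1

Derivation:
Current: 8, moving UP
Serve above first (ascending): []
Then reverse, serve below (descending): [5, 4, 2, 1]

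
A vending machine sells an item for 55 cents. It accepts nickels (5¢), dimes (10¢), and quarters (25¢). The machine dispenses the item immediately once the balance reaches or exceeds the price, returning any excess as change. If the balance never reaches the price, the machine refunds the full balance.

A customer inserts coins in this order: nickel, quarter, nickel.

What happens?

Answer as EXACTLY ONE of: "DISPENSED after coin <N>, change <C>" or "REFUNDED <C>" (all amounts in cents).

Price: 55¢
Coin 1 (nickel, 5¢): balance = 5¢
Coin 2 (quarter, 25¢): balance = 30¢
Coin 3 (nickel, 5¢): balance = 35¢
All coins inserted, balance 35¢ < price 55¢ → REFUND 35¢

Answer: REFUNDED 35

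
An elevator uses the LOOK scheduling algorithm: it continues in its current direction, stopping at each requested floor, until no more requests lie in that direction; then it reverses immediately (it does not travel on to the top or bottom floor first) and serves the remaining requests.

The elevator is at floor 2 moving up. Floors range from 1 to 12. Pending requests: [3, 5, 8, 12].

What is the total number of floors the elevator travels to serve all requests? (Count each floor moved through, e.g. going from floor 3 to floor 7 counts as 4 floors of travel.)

Start at floor 2 moving up, LOOK stop order: [3, 5, 8, 12]
  2 → 3: |3-2| = 1, total = 1
  3 → 5: |5-3| = 2, total = 3
  5 → 8: |8-5| = 3, total = 6
  8 → 12: |12-8| = 4, total = 10

Answer: 10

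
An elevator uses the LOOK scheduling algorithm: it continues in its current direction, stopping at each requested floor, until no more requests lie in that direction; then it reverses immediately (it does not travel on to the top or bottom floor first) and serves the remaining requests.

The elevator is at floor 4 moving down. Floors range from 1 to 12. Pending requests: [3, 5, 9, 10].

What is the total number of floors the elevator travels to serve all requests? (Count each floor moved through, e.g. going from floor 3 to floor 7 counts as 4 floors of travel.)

Answer: 8

Derivation:
Start at floor 4 moving down, LOOK stop order: [3, 5, 9, 10]
  4 → 3: |3-4| = 1, total = 1
  3 → 5: |5-3| = 2, total = 3
  5 → 9: |9-5| = 4, total = 7
  9 → 10: |10-9| = 1, total = 8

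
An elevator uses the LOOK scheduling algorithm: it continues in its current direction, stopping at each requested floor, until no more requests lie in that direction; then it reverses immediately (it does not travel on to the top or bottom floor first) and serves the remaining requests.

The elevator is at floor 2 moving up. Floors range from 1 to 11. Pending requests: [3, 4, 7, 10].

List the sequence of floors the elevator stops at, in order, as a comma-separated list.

Answer: 3, 4, 7, 10

Derivation:
Current: 2, moving UP
Serve above first (ascending): [3, 4, 7, 10]
Then reverse, serve below (descending): []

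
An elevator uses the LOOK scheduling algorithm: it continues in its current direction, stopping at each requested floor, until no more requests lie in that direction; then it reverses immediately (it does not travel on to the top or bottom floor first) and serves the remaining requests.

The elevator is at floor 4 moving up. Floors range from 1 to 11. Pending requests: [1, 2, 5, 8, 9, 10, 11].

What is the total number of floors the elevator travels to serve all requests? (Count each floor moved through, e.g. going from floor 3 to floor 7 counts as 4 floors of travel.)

Start at floor 4 moving up, LOOK stop order: [5, 8, 9, 10, 11, 2, 1]
  4 → 5: |5-4| = 1, total = 1
  5 → 8: |8-5| = 3, total = 4
  8 → 9: |9-8| = 1, total = 5
  9 → 10: |10-9| = 1, total = 6
  10 → 11: |11-10| = 1, total = 7
  11 → 2: |2-11| = 9, total = 16
  2 → 1: |1-2| = 1, total = 17

Answer: 17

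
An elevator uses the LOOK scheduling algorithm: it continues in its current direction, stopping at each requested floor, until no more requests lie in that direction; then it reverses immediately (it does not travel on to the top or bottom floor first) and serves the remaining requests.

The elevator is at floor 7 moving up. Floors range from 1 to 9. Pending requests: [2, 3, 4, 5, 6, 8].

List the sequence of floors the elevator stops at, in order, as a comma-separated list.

Answer: 8, 6, 5, 4, 3, 2

Derivation:
Current: 7, moving UP
Serve above first (ascending): [8]
Then reverse, serve below (descending): [6, 5, 4, 3, 2]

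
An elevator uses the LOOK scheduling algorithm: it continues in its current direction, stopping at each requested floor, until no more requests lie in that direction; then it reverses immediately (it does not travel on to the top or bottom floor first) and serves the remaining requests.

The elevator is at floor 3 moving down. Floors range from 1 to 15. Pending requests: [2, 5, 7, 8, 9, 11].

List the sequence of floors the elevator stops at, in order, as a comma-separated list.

Current: 3, moving DOWN
Serve below first (descending): [2]
Then reverse, serve above (ascending): [5, 7, 8, 9, 11]

Answer: 2, 5, 7, 8, 9, 11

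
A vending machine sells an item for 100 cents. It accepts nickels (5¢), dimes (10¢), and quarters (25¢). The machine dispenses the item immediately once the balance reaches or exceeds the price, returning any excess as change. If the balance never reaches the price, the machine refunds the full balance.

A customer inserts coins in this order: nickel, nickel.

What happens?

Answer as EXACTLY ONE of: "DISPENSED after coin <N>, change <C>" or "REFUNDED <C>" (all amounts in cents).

Price: 100¢
Coin 1 (nickel, 5¢): balance = 5¢
Coin 2 (nickel, 5¢): balance = 10¢
All coins inserted, balance 10¢ < price 100¢ → REFUND 10¢

Answer: REFUNDED 10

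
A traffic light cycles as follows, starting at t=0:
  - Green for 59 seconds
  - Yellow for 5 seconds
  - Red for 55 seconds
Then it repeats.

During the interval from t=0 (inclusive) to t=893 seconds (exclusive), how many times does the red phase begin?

Answer: 7

Derivation:
Cycle = 59+5+55 = 119s
red phase starts at t = k*119 + 64 for k=0,1,2,...
Need k*119+64 < 893 → k < 6.966
k ∈ {0, ..., 6} → 7 starts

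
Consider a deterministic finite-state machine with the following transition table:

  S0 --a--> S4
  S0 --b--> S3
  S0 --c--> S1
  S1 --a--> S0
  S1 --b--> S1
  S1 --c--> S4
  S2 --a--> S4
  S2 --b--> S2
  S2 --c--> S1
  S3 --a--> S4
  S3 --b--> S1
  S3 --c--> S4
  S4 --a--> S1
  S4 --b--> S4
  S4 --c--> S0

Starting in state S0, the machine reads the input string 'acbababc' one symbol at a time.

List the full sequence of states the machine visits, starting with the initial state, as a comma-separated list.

Start: S0
  read 'a': S0 --a--> S4
  read 'c': S4 --c--> S0
  read 'b': S0 --b--> S3
  read 'a': S3 --a--> S4
  read 'b': S4 --b--> S4
  read 'a': S4 --a--> S1
  read 'b': S1 --b--> S1
  read 'c': S1 --c--> S4

Answer: S0, S4, S0, S3, S4, S4, S1, S1, S4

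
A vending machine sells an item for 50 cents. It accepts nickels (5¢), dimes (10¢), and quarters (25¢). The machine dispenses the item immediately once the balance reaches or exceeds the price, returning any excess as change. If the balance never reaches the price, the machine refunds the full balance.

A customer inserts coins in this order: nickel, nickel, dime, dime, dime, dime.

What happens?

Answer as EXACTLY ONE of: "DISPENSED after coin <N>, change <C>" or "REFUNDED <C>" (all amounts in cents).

Price: 50¢
Coin 1 (nickel, 5¢): balance = 5¢
Coin 2 (nickel, 5¢): balance = 10¢
Coin 3 (dime, 10¢): balance = 20¢
Coin 4 (dime, 10¢): balance = 30¢
Coin 5 (dime, 10¢): balance = 40¢
Coin 6 (dime, 10¢): balance = 50¢
  → balance >= price → DISPENSE, change = 50 - 50 = 0¢

Answer: DISPENSED after coin 6, change 0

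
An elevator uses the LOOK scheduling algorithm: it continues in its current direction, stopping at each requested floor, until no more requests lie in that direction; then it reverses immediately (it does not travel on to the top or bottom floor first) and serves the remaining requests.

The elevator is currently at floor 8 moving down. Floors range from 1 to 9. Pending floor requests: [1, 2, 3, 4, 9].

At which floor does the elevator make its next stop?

Current floor: 8, direction: down
Requests above: [9]
Requests below: [1, 2, 3, 4]
Moving down and requests lie below → nearest below is max([1, 2, 3, 4]) = 4

Answer: 4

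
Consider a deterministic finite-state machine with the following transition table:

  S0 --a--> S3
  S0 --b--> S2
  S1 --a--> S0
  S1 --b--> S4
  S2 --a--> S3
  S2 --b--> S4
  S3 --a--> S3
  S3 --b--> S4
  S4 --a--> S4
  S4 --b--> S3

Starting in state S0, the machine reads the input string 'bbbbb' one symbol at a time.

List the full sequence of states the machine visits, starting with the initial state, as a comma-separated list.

Answer: S0, S2, S4, S3, S4, S3

Derivation:
Start: S0
  read 'b': S0 --b--> S2
  read 'b': S2 --b--> S4
  read 'b': S4 --b--> S3
  read 'b': S3 --b--> S4
  read 'b': S4 --b--> S3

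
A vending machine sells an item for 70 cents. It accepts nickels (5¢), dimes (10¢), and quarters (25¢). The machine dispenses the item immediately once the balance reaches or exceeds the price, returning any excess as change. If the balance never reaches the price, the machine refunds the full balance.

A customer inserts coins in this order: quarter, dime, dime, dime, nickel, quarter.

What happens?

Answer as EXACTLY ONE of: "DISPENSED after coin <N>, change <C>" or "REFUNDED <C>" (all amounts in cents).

Price: 70¢
Coin 1 (quarter, 25¢): balance = 25¢
Coin 2 (dime, 10¢): balance = 35¢
Coin 3 (dime, 10¢): balance = 45¢
Coin 4 (dime, 10¢): balance = 55¢
Coin 5 (nickel, 5¢): balance = 60¢
Coin 6 (quarter, 25¢): balance = 85¢
  → balance >= price → DISPENSE, change = 85 - 70 = 15¢

Answer: DISPENSED after coin 6, change 15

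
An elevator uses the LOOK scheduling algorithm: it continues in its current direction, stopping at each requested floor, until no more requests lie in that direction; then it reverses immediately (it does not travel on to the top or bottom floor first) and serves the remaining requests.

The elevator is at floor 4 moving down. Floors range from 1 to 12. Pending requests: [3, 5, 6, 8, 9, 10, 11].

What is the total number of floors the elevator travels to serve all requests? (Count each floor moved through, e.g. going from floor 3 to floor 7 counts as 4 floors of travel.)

Start at floor 4 moving down, LOOK stop order: [3, 5, 6, 8, 9, 10, 11]
  4 → 3: |3-4| = 1, total = 1
  3 → 5: |5-3| = 2, total = 3
  5 → 6: |6-5| = 1, total = 4
  6 → 8: |8-6| = 2, total = 6
  8 → 9: |9-8| = 1, total = 7
  9 → 10: |10-9| = 1, total = 8
  10 → 11: |11-10| = 1, total = 9

Answer: 9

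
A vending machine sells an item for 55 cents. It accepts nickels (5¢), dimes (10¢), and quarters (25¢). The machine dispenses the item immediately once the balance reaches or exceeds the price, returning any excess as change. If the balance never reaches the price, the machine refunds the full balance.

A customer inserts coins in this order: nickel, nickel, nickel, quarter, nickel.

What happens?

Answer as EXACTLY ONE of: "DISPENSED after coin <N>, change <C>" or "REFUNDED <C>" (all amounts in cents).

Price: 55¢
Coin 1 (nickel, 5¢): balance = 5¢
Coin 2 (nickel, 5¢): balance = 10¢
Coin 3 (nickel, 5¢): balance = 15¢
Coin 4 (quarter, 25¢): balance = 40¢
Coin 5 (nickel, 5¢): balance = 45¢
All coins inserted, balance 45¢ < price 55¢ → REFUND 45¢

Answer: REFUNDED 45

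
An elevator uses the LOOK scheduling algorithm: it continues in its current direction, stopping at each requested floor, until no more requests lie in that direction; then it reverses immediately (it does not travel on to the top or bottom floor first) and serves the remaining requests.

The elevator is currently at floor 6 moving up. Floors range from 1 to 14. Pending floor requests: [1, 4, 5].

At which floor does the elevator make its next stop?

Current floor: 6, direction: up
Requests above: []
Requests below: [1, 4, 5]
Moving up but no requests above → reverse; nearest below is max([1, 4, 5]) = 5

Answer: 5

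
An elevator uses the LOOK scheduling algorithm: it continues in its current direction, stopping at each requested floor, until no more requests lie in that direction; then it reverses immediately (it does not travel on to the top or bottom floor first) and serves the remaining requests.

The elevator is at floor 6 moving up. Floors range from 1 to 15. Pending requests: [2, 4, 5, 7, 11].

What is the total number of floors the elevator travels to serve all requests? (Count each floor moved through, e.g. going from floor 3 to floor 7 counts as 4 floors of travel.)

Answer: 14

Derivation:
Start at floor 6 moving up, LOOK stop order: [7, 11, 5, 4, 2]
  6 → 7: |7-6| = 1, total = 1
  7 → 11: |11-7| = 4, total = 5
  11 → 5: |5-11| = 6, total = 11
  5 → 4: |4-5| = 1, total = 12
  4 → 2: |2-4| = 2, total = 14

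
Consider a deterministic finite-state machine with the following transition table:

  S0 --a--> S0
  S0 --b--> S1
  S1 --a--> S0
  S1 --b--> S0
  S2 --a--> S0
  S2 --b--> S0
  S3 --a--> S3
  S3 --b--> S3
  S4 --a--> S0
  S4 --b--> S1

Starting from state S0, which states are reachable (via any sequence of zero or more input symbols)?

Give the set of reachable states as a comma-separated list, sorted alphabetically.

BFS from S0:
  visit S0: S0--a-->S0 (seen), S0--b-->S1 (new)
  visit S1: S1--a-->S0 (seen), S1--b-->S0 (seen)

Answer: S0, S1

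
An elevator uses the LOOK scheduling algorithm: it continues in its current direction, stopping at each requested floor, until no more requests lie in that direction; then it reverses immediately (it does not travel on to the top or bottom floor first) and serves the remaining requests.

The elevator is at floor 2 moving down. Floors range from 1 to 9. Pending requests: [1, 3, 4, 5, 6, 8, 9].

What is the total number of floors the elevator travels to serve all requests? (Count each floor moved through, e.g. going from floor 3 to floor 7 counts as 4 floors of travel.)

Answer: 9

Derivation:
Start at floor 2 moving down, LOOK stop order: [1, 3, 4, 5, 6, 8, 9]
  2 → 1: |1-2| = 1, total = 1
  1 → 3: |3-1| = 2, total = 3
  3 → 4: |4-3| = 1, total = 4
  4 → 5: |5-4| = 1, total = 5
  5 → 6: |6-5| = 1, total = 6
  6 → 8: |8-6| = 2, total = 8
  8 → 9: |9-8| = 1, total = 9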